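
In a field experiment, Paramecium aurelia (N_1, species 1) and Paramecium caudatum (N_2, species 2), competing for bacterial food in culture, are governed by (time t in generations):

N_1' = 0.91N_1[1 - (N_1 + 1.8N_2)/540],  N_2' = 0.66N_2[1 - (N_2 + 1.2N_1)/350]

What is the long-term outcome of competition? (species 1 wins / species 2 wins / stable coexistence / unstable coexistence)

unstable coexistence (outcome depends on initial conditions)

Compare the nullcline intercepts: K1/α12 = 540/1.8 = 300 < K2 = 350; K2/α21 = 350/1.2 = 292 < K1 = 540.
Since both are reversed, neither can invade when rare; the interior point is a saddle.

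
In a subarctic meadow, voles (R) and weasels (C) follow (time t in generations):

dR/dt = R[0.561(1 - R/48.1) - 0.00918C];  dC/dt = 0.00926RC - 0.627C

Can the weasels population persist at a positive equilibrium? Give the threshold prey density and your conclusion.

Threshold R = 67.7; K < 67.7, so no, the predator goes extinct.

The predator equation gives dC/dt > 0 only when R > 0.627/0.00926 = 67.7.
Without the predator, R → K = 48.1. Since 48.1 < 67.7, the predator cannot invade.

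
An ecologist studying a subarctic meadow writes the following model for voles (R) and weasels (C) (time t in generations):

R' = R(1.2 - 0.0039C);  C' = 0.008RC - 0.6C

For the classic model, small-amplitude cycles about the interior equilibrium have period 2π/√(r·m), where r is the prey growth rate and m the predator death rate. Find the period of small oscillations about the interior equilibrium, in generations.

Here r = 1.2 and m = 0.6, so r·m = 0.72.
ω = √0.72 = 0.849 per generation, hence T = 2π/ω ≈ 7.4 generations.

T ≈ 7.4 generations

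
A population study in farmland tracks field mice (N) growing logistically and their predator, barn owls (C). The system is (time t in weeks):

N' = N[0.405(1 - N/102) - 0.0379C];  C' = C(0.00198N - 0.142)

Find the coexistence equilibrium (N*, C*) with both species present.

N* ≈ 71.7, C* ≈ 3.17

From dC/dt = 0 with C > 0: 0.00198N* = 0.142, so N* = 71.7.
Substitute into dN/dt = 0: 0.405(1 - 71.7/102) = 0.0379C*.
The bracket is 0.297, giving C* = 0.12/0.0379 = 3.17.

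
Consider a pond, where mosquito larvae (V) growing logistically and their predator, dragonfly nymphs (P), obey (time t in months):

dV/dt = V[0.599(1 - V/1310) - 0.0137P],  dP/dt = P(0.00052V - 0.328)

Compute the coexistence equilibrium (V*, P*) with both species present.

From dP/dt = 0 with P > 0: 0.00052V* = 0.328, so V* = 631.
Substitute into dV/dt = 0: 0.599(1 - 631/1310) = 0.0137P*.
The bracket is 0.518, giving P* = 0.311/0.0137 = 22.7.

V* ≈ 631, P* ≈ 22.7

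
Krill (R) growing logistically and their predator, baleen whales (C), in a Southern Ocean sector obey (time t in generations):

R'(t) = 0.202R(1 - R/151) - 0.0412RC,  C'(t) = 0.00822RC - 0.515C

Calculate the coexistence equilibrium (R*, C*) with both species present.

From dC/dt = 0 with C > 0: 0.00822R* = 0.515, so R* = 62.7.
Substitute into dR/dt = 0: 0.202(1 - 62.7/151) = 0.0412C*.
The bracket is 0.585, giving C* = 0.118/0.0412 = 2.87.

R* ≈ 62.7, C* ≈ 2.87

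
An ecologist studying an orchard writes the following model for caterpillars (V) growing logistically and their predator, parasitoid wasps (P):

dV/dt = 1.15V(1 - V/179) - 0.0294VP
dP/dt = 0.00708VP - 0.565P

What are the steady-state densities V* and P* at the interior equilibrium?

V* ≈ 79.8, P* ≈ 21.7

From dP/dt = 0 with P > 0: 0.00708V* = 0.565, so V* = 79.8.
Substitute into dV/dt = 0: 1.15(1 - 79.8/179) = 0.0294P*.
The bracket is 0.554, giving P* = 0.637/0.0294 = 21.7.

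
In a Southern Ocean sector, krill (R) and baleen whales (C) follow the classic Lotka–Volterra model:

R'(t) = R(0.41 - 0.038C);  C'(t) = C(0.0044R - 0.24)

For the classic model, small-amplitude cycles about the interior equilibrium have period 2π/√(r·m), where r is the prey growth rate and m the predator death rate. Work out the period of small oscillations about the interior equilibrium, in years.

Here r = 0.41 and m = 0.24, so r·m = 0.0984.
ω = √0.0984 = 0.314 per year, hence T = 2π/ω ≈ 20 years.

T ≈ 20 years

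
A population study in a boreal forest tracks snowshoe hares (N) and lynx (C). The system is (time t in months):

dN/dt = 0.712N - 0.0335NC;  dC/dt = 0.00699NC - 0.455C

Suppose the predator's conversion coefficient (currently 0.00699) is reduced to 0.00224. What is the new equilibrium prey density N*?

N* ≈ 203

At the interior fixed point, setting dC/dt = 0 with C > 0 fixes N* = (predator death rate)/(NC coefficient) — independent of the other coefficients.
With the change, N* = 0.455/0.00224 = 203; it rises from 65.1.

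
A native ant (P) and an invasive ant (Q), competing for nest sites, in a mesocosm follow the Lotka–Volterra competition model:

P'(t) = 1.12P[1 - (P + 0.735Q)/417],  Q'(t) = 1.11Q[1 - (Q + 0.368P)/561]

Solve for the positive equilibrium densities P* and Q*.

P* ≈ 6.39, Q* ≈ 559

Setting both brackets to zero gives the nullclines P + 0.735Q = 417 and 0.368P + Q = 561.
Substituting Q = 561 - 0.368P into the first: P(1 - 0.735·0.368) = 417 - 0.735·561.
So P* = 4.67/0.73 = 6.39, and then Q* = 561 - 0.368·6.39 = 559.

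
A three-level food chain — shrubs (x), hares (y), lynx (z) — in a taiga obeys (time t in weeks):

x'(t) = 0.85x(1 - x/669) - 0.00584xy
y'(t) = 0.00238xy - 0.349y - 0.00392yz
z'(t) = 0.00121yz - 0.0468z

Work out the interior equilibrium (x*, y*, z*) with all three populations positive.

From dz/dt = 0: 0.00121y* = 0.0468, so y* = 38.7.
From dx/dt = 0: 0.85(1 - x*/669) = 0.00584·38.7, giving x* = 669·(1 - 0.266) = 491.
From dy/dt = 0: 0.00238·491 - 0.349 = 0.00392z*, so z* = 0.82/0.00392 = 209.

x* ≈ 491, y* ≈ 38.7, z* ≈ 209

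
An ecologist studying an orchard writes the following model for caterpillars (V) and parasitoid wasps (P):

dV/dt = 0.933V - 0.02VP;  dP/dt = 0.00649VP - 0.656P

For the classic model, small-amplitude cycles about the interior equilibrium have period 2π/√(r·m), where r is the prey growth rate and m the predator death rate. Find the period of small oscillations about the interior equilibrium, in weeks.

Here r = 0.933 and m = 0.656, so r·m = 0.612.
ω = √0.612 = 0.782 per week, hence T = 2π/ω ≈ 8.03 weeks.

T ≈ 8.03 weeks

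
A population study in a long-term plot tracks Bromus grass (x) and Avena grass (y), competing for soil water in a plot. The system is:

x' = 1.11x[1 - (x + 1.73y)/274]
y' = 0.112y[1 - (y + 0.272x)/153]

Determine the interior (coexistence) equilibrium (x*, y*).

Setting both brackets to zero gives the nullclines x + 1.73y = 274 and 0.272x + y = 153.
Substituting y = 153 - 0.272x into the first: x(1 - 1.73·0.272) = 274 - 1.73·153.
So x* = 9.31/0.529 = 17.6, and then y* = 153 - 0.272·17.6 = 148.

x* ≈ 17.6, y* ≈ 148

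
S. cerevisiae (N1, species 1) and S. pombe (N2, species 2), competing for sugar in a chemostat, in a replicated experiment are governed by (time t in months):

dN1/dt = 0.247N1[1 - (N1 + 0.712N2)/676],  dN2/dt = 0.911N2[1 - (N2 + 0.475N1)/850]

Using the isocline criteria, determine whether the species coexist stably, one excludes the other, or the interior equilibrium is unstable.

Compare the nullcline intercepts: K1/α12 = 676/0.712 = 949 > K2 = 850; K2/α21 = 850/0.475 = 1790 > K1 = 676.
Since both inequalities hold, each species can invade when rare, so the interior equilibrium is stable.

stable coexistence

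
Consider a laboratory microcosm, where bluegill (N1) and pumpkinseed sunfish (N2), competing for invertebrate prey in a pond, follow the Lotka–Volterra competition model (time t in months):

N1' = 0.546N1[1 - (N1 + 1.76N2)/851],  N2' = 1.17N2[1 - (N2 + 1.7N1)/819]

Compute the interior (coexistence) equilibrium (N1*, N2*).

N1* ≈ 296, N2* ≈ 315

Setting both brackets to zero gives the nullclines N1 + 1.76N2 = 851 and 1.7N1 + N2 = 819.
Substituting N2 = 819 - 1.7N1 into the first: N1(1 - 1.76·1.7) = 851 - 1.76·819.
So N1* = -590/-1.99 = 296, and then N2* = 819 - 1.7·296 = 315.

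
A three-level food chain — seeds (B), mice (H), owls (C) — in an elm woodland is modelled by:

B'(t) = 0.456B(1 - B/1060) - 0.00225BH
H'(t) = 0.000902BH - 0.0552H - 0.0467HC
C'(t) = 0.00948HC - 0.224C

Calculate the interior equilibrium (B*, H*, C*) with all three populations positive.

From dC/dt = 0: 0.00948H* = 0.224, so H* = 23.6.
From dB/dt = 0: 0.456(1 - B*/1060) = 0.00225·23.6, giving B* = 1060·(1 - 0.117) = 936.
From dH/dt = 0: 0.000902·936 - 0.0552 = 0.0467C*, so C* = 0.789/0.0467 = 16.9.

B* ≈ 936, H* ≈ 23.6, C* ≈ 16.9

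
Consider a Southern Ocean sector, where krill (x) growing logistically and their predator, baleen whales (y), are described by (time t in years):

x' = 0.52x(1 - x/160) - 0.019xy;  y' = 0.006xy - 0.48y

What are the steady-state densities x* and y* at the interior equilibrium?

From dy/dt = 0 with y > 0: 0.006x* = 0.48, so x* = 80.
Substitute into dx/dt = 0: 0.52(1 - 80/160) = 0.019y*.
The bracket is 0.5, giving y* = 0.26/0.019 = 13.7.

x* ≈ 80, y* ≈ 13.7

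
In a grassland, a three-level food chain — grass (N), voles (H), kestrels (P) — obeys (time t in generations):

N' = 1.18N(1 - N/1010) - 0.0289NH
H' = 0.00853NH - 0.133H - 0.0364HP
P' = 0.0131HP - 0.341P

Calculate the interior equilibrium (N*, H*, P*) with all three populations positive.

From dP/dt = 0: 0.0131H* = 0.341, so H* = 26.
From dN/dt = 0: 1.18(1 - N*/1010) = 0.0289·26, giving N* = 1010·(1 - 0.638) = 366.
From dH/dt = 0: 0.00853·366 - 0.133 = 0.0364P*, so P* = 2.99/0.0364 = 82.1.

N* ≈ 366, H* ≈ 26, P* ≈ 82.1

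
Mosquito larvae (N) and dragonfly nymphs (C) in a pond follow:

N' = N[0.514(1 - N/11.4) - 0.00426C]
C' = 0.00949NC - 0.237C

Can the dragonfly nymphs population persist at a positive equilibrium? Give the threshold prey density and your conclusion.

Threshold N = 25; K < 25, so no, the predator goes extinct.

The predator equation gives dC/dt > 0 only when N > 0.237/0.00949 = 25.
Without the predator, N → K = 11.4. Since 11.4 < 25, the predator cannot invade.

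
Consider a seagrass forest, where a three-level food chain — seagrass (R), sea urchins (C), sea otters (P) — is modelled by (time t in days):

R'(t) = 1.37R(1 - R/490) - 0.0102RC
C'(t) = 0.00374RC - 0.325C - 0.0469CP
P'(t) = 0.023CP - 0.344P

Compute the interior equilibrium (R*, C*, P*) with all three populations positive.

R* ≈ 435, C* ≈ 15, P* ≈ 27.8

From dP/dt = 0: 0.023C* = 0.344, so C* = 15.
From dR/dt = 0: 1.37(1 - R*/490) = 0.0102·15, giving R* = 490·(1 - 0.111) = 435.
From dC/dt = 0: 0.00374·435 - 0.325 = 0.0469P*, so P* = 1.3/0.0469 = 27.8.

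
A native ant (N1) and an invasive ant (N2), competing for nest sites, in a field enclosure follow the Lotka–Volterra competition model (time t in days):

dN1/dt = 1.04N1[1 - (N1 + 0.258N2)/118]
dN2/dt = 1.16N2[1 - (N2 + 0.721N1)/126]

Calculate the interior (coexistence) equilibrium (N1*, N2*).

Setting both brackets to zero gives the nullclines N1 + 0.258N2 = 118 and 0.721N1 + N2 = 126.
Substituting N2 = 126 - 0.721N1 into the first: N1(1 - 0.258·0.721) = 118 - 0.258·126.
So N1* = 85.5/0.814 = 105, and then N2* = 126 - 0.721·105 = 50.3.

N1* ≈ 105, N2* ≈ 50.3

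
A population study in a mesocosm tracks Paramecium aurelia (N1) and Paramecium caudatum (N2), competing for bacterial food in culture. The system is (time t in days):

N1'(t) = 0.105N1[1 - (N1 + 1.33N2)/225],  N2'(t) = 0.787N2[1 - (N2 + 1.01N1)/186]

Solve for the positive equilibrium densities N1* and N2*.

Setting both brackets to zero gives the nullclines N1 + 1.33N2 = 225 and 1.01N1 + N2 = 186.
Substituting N2 = 186 - 1.01N1 into the first: N1(1 - 1.33·1.01) = 225 - 1.33·186.
So N1* = -22.4/-0.343 = 65.2, and then N2* = 186 - 1.01·65.2 = 120.

N1* ≈ 65.2, N2* ≈ 120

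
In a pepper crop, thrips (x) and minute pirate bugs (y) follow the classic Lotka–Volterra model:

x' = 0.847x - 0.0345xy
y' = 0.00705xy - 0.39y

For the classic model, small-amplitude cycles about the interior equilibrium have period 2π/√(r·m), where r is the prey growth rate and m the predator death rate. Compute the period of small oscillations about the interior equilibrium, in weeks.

T ≈ 10.9 weeks

Here r = 0.847 and m = 0.39, so r·m = 0.33.
ω = √0.33 = 0.575 per week, hence T = 2π/ω ≈ 10.9 weeks.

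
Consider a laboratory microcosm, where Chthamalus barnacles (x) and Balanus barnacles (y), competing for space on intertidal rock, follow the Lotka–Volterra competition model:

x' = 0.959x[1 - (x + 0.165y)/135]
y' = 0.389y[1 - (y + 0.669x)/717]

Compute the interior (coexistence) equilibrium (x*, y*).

Setting both brackets to zero gives the nullclines x + 0.165y = 135 and 0.669x + y = 717.
Substituting y = 717 - 0.669x into the first: x(1 - 0.165·0.669) = 135 - 0.165·717.
So x* = 16.7/0.89 = 18.8, and then y* = 717 - 0.669·18.8 = 704.

x* ≈ 18.8, y* ≈ 704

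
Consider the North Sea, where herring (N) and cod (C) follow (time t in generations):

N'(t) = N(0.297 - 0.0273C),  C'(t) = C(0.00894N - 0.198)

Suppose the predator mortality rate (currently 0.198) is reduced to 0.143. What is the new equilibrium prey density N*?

At the interior fixed point, setting dC/dt = 0 with C > 0 fixes N* = (predator death rate)/(NC coefficient) — independent of the other coefficients.
With the change, N* = 0.143/0.00894 = 16; it falls from 22.1.

N* ≈ 16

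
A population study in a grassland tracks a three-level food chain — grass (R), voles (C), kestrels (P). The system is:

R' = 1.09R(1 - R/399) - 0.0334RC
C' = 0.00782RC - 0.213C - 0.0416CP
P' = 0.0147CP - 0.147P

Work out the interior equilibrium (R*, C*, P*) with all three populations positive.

R* ≈ 277, C* ≈ 10, P* ≈ 46.9

From dP/dt = 0: 0.0147C* = 0.147, so C* = 10.
From dR/dt = 0: 1.09(1 - R*/399) = 0.0334·10, giving R* = 399·(1 - 0.306) = 277.
From dC/dt = 0: 0.00782·277 - 0.213 = 0.0416P*, so P* = 1.95/0.0416 = 46.9.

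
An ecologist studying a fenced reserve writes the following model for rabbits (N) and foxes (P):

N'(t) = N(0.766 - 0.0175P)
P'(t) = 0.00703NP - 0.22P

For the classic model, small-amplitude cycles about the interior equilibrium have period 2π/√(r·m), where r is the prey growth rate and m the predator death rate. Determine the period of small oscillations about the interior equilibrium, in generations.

T ≈ 15.3 generations

Here r = 0.766 and m = 0.22, so r·m = 0.169.
ω = √0.169 = 0.411 per generation, hence T = 2π/ω ≈ 15.3 generations.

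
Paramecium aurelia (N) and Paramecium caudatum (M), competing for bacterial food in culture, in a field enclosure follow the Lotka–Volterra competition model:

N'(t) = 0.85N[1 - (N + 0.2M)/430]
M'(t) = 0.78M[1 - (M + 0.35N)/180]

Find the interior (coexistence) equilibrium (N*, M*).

N* ≈ 424, M* ≈ 31.7

Setting both brackets to zero gives the nullclines N + 0.2M = 430 and 0.35N + M = 180.
Substituting M = 180 - 0.35N into the first: N(1 - 0.2·0.35) = 430 - 0.2·180.
So N* = 394/0.93 = 424, and then M* = 180 - 0.35·424 = 31.7.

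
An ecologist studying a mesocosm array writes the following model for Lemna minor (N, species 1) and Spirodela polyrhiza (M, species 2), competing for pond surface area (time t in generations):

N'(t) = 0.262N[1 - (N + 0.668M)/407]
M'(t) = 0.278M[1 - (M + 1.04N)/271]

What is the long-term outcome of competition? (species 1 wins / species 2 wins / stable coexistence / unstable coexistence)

species 1 excludes species 2

Compare the nullcline intercepts: K1/α12 = 407/0.668 = 609 > K2 = 271; K2/α21 = 271/1.04 = 261 < K1 = 407.
Since the inequalities point opposite ways, species 1 can invade but species 2 cannot.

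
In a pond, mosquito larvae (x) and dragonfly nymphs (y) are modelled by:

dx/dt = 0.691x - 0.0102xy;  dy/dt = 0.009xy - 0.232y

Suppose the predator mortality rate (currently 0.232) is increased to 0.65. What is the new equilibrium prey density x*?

At the interior fixed point, setting dy/dt = 0 with y > 0 fixes x* = (predator death rate)/(xy coefficient) — independent of the other coefficients.
With the change, x* = 0.65/0.009 = 72.2; it rises from 25.8.

x* ≈ 72.2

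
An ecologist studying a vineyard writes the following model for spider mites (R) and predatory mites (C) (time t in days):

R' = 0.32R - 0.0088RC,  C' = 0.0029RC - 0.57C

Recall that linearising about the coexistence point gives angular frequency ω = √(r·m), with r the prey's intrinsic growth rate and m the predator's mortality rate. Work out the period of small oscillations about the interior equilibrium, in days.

Here r = 0.32 and m = 0.57, so r·m = 0.182.
ω = √0.182 = 0.427 per day, hence T = 2π/ω ≈ 14.7 days.

T ≈ 14.7 days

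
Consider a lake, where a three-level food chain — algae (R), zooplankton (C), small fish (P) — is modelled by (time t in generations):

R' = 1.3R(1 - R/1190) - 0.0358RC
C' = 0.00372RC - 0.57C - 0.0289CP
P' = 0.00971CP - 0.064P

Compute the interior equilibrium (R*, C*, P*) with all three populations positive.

R* ≈ 974, C* ≈ 6.59, P* ≈ 106

From dP/dt = 0: 0.00971C* = 0.064, so C* = 6.59.
From dR/dt = 0: 1.3(1 - R*/1190) = 0.0358·6.59, giving R* = 1190·(1 - 0.182) = 974.
From dC/dt = 0: 0.00372·974 - 0.57 = 0.0289P*, so P* = 3.05/0.0289 = 106.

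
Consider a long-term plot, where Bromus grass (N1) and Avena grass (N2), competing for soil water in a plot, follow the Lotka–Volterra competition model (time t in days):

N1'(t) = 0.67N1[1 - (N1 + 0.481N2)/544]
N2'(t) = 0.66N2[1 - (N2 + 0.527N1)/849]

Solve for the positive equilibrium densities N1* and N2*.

Setting both brackets to zero gives the nullclines N1 + 0.481N2 = 544 and 0.527N1 + N2 = 849.
Substituting N2 = 849 - 0.527N1 into the first: N1(1 - 0.481·0.527) = 544 - 0.481·849.
So N1* = 136/0.747 = 182, and then N2* = 849 - 0.527·182 = 753.

N1* ≈ 182, N2* ≈ 753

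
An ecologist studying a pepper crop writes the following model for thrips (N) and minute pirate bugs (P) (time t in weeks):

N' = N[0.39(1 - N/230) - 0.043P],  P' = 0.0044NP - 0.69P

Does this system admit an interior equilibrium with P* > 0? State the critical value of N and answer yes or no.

The predator equation gives dP/dt > 0 only when N > 0.69/0.0044 = 157.
Without the predator, N → K = 230. Since 230 > 157, the predator can invade and persist.

Threshold N = 157; K > 157, so yes, the predator persists.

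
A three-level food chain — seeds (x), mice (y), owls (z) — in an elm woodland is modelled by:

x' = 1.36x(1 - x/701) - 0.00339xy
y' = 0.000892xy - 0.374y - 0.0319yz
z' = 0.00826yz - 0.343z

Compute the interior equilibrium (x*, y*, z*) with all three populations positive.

x* ≈ 628, y* ≈ 41.5, z* ≈ 5.85

From dz/dt = 0: 0.00826y* = 0.343, so y* = 41.5.
From dx/dt = 0: 1.36(1 - x*/701) = 0.00339·41.5, giving x* = 701·(1 - 0.104) = 628.
From dy/dt = 0: 0.000892·628 - 0.374 = 0.0319z*, so z* = 0.187/0.0319 = 5.85.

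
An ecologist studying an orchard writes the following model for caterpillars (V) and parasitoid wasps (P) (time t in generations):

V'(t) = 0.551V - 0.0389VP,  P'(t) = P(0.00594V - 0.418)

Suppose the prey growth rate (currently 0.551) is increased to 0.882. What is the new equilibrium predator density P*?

At the interior fixed point, setting dV/dt = 0 with V > 0 fixes P* = (prey growth rate)/(VP coefficient) — independent of the other coefficients.
With the change, P* = 0.882/0.0389 = 22.7; it rises from 14.2.

P* ≈ 22.7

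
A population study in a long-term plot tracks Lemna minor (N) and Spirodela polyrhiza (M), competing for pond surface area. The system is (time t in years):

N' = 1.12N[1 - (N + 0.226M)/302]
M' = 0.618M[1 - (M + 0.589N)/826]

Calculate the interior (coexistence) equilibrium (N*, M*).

N* ≈ 133, M* ≈ 748

Setting both brackets to zero gives the nullclines N + 0.226M = 302 and 0.589N + M = 826.
Substituting M = 826 - 0.589N into the first: N(1 - 0.226·0.589) = 302 - 0.226·826.
So N* = 115/0.867 = 133, and then M* = 826 - 0.589·133 = 748.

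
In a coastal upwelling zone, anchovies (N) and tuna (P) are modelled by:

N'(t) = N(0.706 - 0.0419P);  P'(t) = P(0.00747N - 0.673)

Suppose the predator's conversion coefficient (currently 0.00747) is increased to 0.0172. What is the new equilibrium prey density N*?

At the interior fixed point, setting dP/dt = 0 with P > 0 fixes N* = (predator death rate)/(NP coefficient) — independent of the other coefficients.
With the change, N* = 0.673/0.0172 = 39.1; it falls from 90.1.

N* ≈ 39.1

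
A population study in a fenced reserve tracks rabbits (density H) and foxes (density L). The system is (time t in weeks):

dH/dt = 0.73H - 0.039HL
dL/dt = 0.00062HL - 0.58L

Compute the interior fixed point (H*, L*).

H* ≈ 935, L* ≈ 18.7

Set dL/dt = 0 with L > 0: 0.00062H - 0.58 = 0, so H* = 0.58/0.00062 = 935.
Set dH/dt = 0 with H > 0: 0.73 - 0.039L = 0, so L* = 0.73/0.039 = 18.7.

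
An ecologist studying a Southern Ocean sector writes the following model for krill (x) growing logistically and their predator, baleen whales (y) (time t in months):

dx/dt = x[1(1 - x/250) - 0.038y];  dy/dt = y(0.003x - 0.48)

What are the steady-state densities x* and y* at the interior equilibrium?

From dy/dt = 0 with y > 0: 0.003x* = 0.48, so x* = 160.
Substitute into dx/dt = 0: 1(1 - 160/250) = 0.038y*.
The bracket is 0.36, giving y* = 0.36/0.038 = 9.47.

x* ≈ 160, y* ≈ 9.47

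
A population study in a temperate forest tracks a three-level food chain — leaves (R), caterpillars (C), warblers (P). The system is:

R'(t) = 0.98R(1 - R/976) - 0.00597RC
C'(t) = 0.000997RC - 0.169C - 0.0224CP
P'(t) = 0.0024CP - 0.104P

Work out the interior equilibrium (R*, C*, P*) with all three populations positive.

From dP/dt = 0: 0.0024C* = 0.104, so C* = 43.3.
From dR/dt = 0: 0.98(1 - R*/976) = 0.00597·43.3, giving R* = 976·(1 - 0.264) = 718.
From dC/dt = 0: 0.000997·718 - 0.169 = 0.0224P*, so P* = 0.547/0.0224 = 24.4.

R* ≈ 718, C* ≈ 43.3, P* ≈ 24.4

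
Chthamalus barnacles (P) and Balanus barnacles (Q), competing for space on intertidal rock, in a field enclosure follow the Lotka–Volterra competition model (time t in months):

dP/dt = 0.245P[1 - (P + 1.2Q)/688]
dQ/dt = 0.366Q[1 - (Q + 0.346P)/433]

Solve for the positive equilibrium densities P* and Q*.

Setting both brackets to zero gives the nullclines P + 1.2Q = 688 and 0.346P + Q = 433.
Substituting Q = 433 - 0.346P into the first: P(1 - 1.2·0.346) = 688 - 1.2·433.
So P* = 168/0.585 = 288, and then Q* = 433 - 0.346·288 = 333.

P* ≈ 288, Q* ≈ 333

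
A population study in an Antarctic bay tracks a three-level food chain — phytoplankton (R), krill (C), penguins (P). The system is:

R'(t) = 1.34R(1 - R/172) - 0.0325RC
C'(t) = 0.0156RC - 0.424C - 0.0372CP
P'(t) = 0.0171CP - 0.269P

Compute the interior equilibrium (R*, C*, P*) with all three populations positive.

R* ≈ 106, C* ≈ 15.7, P* ≈ 33.2

From dP/dt = 0: 0.0171C* = 0.269, so C* = 15.7.
From dR/dt = 0: 1.34(1 - R*/172) = 0.0325·15.7, giving R* = 172·(1 - 0.382) = 106.
From dC/dt = 0: 0.0156·106 - 0.424 = 0.0372P*, so P* = 1.24/0.0372 = 33.2.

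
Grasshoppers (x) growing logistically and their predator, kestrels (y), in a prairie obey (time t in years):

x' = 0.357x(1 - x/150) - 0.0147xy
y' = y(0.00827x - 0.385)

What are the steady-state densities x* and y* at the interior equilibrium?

x* ≈ 46.6, y* ≈ 16.7

From dy/dt = 0 with y > 0: 0.00827x* = 0.385, so x* = 46.6.
Substitute into dx/dt = 0: 0.357(1 - 46.6/150) = 0.0147y*.
The bracket is 0.69, giving y* = 0.246/0.0147 = 16.7.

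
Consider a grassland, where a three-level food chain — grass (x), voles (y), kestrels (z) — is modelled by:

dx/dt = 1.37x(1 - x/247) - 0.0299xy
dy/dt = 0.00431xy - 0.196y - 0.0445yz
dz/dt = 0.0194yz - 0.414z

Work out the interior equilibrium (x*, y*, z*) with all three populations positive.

From dz/dt = 0: 0.0194y* = 0.414, so y* = 21.3.
From dx/dt = 0: 1.37(1 - x*/247) = 0.0299·21.3, giving x* = 247·(1 - 0.466) = 132.
From dy/dt = 0: 0.00431·132 - 0.196 = 0.0445z*, so z* = 0.373/0.0445 = 8.38.

x* ≈ 132, y* ≈ 21.3, z* ≈ 8.38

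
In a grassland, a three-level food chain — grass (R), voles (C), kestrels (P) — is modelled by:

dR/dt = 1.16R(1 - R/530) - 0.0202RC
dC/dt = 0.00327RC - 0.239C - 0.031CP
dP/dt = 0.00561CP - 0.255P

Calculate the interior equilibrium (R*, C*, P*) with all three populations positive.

From dP/dt = 0: 0.00561C* = 0.255, so C* = 45.5.
From dR/dt = 0: 1.16(1 - R*/530) = 0.0202·45.5, giving R* = 530·(1 - 0.792) = 110.
From dC/dt = 0: 0.00327·110 - 0.239 = 0.031P*, so P* = 0.122/0.031 = 3.94.

R* ≈ 110, C* ≈ 45.5, P* ≈ 3.94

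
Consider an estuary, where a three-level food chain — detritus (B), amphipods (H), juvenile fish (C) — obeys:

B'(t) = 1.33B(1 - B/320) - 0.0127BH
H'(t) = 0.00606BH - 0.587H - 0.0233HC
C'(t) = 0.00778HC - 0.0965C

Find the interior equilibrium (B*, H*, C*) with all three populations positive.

From dC/dt = 0: 0.00778H* = 0.0965, so H* = 12.4.
From dB/dt = 0: 1.33(1 - B*/320) = 0.0127·12.4, giving B* = 320·(1 - 0.118) = 282.
From dH/dt = 0: 0.00606·282 - 0.587 = 0.0233C*, so C* = 1.12/0.0233 = 48.2.

B* ≈ 282, H* ≈ 12.4, C* ≈ 48.2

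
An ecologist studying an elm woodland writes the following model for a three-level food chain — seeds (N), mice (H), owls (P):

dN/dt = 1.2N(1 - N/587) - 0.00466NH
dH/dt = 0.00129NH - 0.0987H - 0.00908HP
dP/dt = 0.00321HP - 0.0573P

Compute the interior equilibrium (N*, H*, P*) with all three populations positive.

N* ≈ 546, H* ≈ 17.9, P* ≈ 66.7

From dP/dt = 0: 0.00321H* = 0.0573, so H* = 17.9.
From dN/dt = 0: 1.2(1 - N*/587) = 0.00466·17.9, giving N* = 587·(1 - 0.0693) = 546.
From dH/dt = 0: 0.00129·546 - 0.0987 = 0.00908P*, so P* = 0.606/0.00908 = 66.7.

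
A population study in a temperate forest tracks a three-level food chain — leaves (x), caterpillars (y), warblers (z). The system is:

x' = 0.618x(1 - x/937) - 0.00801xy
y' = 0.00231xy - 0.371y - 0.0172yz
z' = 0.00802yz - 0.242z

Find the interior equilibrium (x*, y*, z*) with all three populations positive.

x* ≈ 571, y* ≈ 30.2, z* ≈ 55.1

From dz/dt = 0: 0.00802y* = 0.242, so y* = 30.2.
From dx/dt = 0: 0.618(1 - x*/937) = 0.00801·30.2, giving x* = 937·(1 - 0.391) = 571.
From dy/dt = 0: 0.00231·571 - 0.371 = 0.0172z*, so z* = 0.947/0.0172 = 55.1.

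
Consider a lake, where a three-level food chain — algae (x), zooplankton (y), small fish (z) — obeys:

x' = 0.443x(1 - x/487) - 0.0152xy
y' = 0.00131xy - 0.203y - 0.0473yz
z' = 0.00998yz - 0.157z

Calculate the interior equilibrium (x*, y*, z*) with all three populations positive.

x* ≈ 224, y* ≈ 15.7, z* ≈ 1.92

From dz/dt = 0: 0.00998y* = 0.157, so y* = 15.7.
From dx/dt = 0: 0.443(1 - x*/487) = 0.0152·15.7, giving x* = 487·(1 - 0.54) = 224.
From dy/dt = 0: 0.00131·224 - 0.203 = 0.0473z*, so z* = 0.0906/0.0473 = 1.92.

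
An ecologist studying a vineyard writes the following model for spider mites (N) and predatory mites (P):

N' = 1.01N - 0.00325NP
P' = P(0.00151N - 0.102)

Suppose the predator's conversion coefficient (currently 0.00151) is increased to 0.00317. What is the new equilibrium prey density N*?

At the interior fixed point, setting dP/dt = 0 with P > 0 fixes N* = (predator death rate)/(NP coefficient) — independent of the other coefficients.
With the change, N* = 0.102/0.00317 = 32.2; it falls from 67.5.

N* ≈ 32.2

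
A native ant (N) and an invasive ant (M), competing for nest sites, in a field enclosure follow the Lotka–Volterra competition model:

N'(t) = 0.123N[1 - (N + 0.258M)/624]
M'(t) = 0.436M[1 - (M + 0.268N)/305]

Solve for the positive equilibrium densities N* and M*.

N* ≈ 586, M* ≈ 148

Setting both brackets to zero gives the nullclines N + 0.258M = 624 and 0.268N + M = 305.
Substituting M = 305 - 0.268N into the first: N(1 - 0.258·0.268) = 624 - 0.258·305.
So N* = 545/0.931 = 586, and then M* = 305 - 0.268·586 = 148.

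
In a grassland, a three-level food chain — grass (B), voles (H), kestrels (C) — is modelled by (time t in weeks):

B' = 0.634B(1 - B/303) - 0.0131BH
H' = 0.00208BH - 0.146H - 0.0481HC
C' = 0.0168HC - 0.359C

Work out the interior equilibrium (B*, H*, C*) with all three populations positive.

From dC/dt = 0: 0.0168H* = 0.359, so H* = 21.4.
From dB/dt = 0: 0.634(1 - B*/303) = 0.0131·21.4, giving B* = 303·(1 - 0.442) = 169.
From dH/dt = 0: 0.00208·169 - 0.146 = 0.0481C*, so C* = 0.206/0.0481 = 4.28.

B* ≈ 169, H* ≈ 21.4, C* ≈ 4.28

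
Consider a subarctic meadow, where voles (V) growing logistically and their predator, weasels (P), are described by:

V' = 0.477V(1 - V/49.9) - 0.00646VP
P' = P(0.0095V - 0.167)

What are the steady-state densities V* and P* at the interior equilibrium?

From dP/dt = 0 with P > 0: 0.0095V* = 0.167, so V* = 17.6.
Substitute into dV/dt = 0: 0.477(1 - 17.6/49.9) = 0.00646P*.
The bracket is 0.648, giving P* = 0.309/0.00646 = 47.8.

V* ≈ 17.6, P* ≈ 47.8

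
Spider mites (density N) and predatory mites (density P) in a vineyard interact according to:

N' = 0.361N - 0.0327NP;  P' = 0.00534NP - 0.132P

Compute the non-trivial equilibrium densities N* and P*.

N* ≈ 24.7, P* ≈ 11

Set dP/dt = 0 with P > 0: 0.00534N - 0.132 = 0, so N* = 0.132/0.00534 = 24.7.
Set dN/dt = 0 with N > 0: 0.361 - 0.0327P = 0, so P* = 0.361/0.0327 = 11.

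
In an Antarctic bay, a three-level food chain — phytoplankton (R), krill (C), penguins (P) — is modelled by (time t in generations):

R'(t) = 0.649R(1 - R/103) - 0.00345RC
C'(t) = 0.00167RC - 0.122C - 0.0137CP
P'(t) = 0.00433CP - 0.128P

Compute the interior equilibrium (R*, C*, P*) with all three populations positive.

From dP/dt = 0: 0.00433C* = 0.128, so C* = 29.6.
From dR/dt = 0: 0.649(1 - R*/103) = 0.00345·29.6, giving R* = 103·(1 - 0.157) = 86.8.
From dC/dt = 0: 0.00167·86.8 - 0.122 = 0.0137P*, so P* = 0.023/0.0137 = 1.68.

R* ≈ 86.8, C* ≈ 29.6, P* ≈ 1.68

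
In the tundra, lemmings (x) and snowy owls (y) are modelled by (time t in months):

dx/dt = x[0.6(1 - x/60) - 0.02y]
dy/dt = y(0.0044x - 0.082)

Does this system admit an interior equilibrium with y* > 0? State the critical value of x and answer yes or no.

Threshold x = 18.6; K > 18.6, so yes, the predator persists.

The predator equation gives dy/dt > 0 only when x > 0.082/0.0044 = 18.6.
Without the predator, x → K = 60. Since 60 > 18.6, the predator can invade and persist.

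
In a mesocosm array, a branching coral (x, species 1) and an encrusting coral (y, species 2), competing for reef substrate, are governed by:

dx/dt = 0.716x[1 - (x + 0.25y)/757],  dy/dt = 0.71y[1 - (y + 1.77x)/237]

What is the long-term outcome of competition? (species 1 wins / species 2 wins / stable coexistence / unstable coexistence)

Compare the nullcline intercepts: K1/α12 = 757/0.25 = 3030 > K2 = 237; K2/α21 = 237/1.77 = 134 < K1 = 757.
Since the inequalities point opposite ways, species 1 can invade but species 2 cannot.

species 1 excludes species 2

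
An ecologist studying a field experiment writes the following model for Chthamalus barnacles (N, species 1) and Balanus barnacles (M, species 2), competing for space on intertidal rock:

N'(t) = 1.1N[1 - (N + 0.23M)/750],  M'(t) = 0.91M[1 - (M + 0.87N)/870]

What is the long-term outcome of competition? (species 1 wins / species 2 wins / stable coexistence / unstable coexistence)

Compare the nullcline intercepts: K1/α12 = 750/0.23 = 3260 > K2 = 870; K2/α21 = 870/0.87 = 1000 > K1 = 750.
Since both inequalities hold, each species can invade when rare, so the interior equilibrium is stable.

stable coexistence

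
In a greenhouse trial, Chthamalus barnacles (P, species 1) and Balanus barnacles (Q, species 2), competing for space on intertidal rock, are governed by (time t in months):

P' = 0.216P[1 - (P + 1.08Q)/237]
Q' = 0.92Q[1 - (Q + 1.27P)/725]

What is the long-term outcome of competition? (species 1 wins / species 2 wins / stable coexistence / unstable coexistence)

species 2 excludes species 1

Compare the nullcline intercepts: K1/α12 = 237/1.08 = 219 < K2 = 725; K2/α21 = 725/1.27 = 571 > K1 = 237.
Since the inequalities point opposite ways, species 2 can invade but species 1 cannot.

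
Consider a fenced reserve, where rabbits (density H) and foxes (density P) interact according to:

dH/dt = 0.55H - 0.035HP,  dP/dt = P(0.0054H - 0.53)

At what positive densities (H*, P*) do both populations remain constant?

H* ≈ 98.1, P* ≈ 15.7

Set dP/dt = 0 with P > 0: 0.0054H - 0.53 = 0, so H* = 0.53/0.0054 = 98.1.
Set dH/dt = 0 with H > 0: 0.55 - 0.035P = 0, so P* = 0.55/0.035 = 15.7.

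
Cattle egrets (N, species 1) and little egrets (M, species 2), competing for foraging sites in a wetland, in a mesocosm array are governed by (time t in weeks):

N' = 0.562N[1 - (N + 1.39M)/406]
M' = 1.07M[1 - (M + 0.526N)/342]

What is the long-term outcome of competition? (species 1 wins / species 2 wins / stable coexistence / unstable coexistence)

Compare the nullcline intercepts: K1/α12 = 406/1.39 = 292 < K2 = 342; K2/α21 = 342/0.526 = 650 > K1 = 406.
Since the inequalities point opposite ways, species 2 can invade but species 1 cannot.

species 2 excludes species 1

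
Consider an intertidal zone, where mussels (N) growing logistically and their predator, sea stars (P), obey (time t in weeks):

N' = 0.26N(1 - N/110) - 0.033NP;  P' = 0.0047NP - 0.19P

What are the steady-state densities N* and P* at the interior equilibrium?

N* ≈ 40.4, P* ≈ 4.98

From dP/dt = 0 with P > 0: 0.0047N* = 0.19, so N* = 40.4.
Substitute into dN/dt = 0: 0.26(1 - 40.4/110) = 0.033P*.
The bracket is 0.632, giving P* = 0.164/0.033 = 4.98.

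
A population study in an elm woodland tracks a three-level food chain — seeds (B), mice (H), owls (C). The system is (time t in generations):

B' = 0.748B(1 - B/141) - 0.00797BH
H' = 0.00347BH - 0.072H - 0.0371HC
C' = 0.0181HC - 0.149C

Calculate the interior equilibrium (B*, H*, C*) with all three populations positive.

From dC/dt = 0: 0.0181H* = 0.149, so H* = 8.23.
From dB/dt = 0: 0.748(1 - B*/141) = 0.00797·8.23, giving B* = 141·(1 - 0.0877) = 129.
From dH/dt = 0: 0.00347·129 - 0.072 = 0.0371C*, so C* = 0.374/0.0371 = 10.1.

B* ≈ 129, H* ≈ 8.23, C* ≈ 10.1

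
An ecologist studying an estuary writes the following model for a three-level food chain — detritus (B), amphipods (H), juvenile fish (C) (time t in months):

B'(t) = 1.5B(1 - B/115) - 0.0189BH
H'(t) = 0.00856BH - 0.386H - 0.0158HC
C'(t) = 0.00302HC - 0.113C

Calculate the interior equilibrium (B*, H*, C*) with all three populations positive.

From dC/dt = 0: 0.00302H* = 0.113, so H* = 37.4.
From dB/dt = 0: 1.5(1 - B*/115) = 0.0189·37.4, giving B* = 115·(1 - 0.471) = 60.8.
From dH/dt = 0: 0.00856·60.8 - 0.386 = 0.0158C*, so C* = 0.134/0.0158 = 8.5.

B* ≈ 60.8, H* ≈ 37.4, C* ≈ 8.5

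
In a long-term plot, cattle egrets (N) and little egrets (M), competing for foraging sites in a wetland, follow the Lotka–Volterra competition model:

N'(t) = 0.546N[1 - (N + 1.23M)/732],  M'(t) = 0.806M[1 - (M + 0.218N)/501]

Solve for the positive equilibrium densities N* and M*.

N* ≈ 158, M* ≈ 467

Setting both brackets to zero gives the nullclines N + 1.23M = 732 and 0.218N + M = 501.
Substituting M = 501 - 0.218N into the first: N(1 - 1.23·0.218) = 732 - 1.23·501.
So N* = 116/0.732 = 158, and then M* = 501 - 0.218·158 = 467.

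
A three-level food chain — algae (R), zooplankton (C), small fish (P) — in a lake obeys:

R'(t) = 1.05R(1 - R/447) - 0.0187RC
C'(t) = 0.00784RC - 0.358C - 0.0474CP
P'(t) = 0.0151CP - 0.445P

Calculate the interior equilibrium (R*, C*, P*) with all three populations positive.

R* ≈ 212, C* ≈ 29.5, P* ≈ 27.6

From dP/dt = 0: 0.0151C* = 0.445, so C* = 29.5.
From dR/dt = 0: 1.05(1 - R*/447) = 0.0187·29.5, giving R* = 447·(1 - 0.525) = 212.
From dC/dt = 0: 0.00784·212 - 0.358 = 0.0474P*, so P* = 1.31/0.0474 = 27.6.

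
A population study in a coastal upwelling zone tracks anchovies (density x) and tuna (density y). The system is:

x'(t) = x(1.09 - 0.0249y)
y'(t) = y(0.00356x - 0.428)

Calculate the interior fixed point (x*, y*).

x* ≈ 120, y* ≈ 43.8

Set dy/dt = 0 with y > 0: 0.00356x - 0.428 = 0, so x* = 0.428/0.00356 = 120.
Set dx/dt = 0 with x > 0: 1.09 - 0.0249y = 0, so y* = 1.09/0.0249 = 43.8.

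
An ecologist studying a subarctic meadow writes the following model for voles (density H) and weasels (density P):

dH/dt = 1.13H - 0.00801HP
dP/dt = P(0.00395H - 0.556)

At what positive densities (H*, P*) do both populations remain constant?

Set dP/dt = 0 with P > 0: 0.00395H - 0.556 = 0, so H* = 0.556/0.00395 = 141.
Set dH/dt = 0 with H > 0: 1.13 - 0.00801P = 0, so P* = 1.13/0.00801 = 141.

H* ≈ 141, P* ≈ 141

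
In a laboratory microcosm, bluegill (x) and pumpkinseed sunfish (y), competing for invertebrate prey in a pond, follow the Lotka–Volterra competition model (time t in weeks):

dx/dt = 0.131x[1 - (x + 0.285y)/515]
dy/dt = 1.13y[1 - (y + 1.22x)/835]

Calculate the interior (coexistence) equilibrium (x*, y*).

Setting both brackets to zero gives the nullclines x + 0.285y = 515 and 1.22x + y = 835.
Substituting y = 835 - 1.22x into the first: x(1 - 0.285·1.22) = 515 - 0.285·835.
So x* = 277/0.652 = 425, and then y* = 835 - 1.22·425 = 317.

x* ≈ 425, y* ≈ 317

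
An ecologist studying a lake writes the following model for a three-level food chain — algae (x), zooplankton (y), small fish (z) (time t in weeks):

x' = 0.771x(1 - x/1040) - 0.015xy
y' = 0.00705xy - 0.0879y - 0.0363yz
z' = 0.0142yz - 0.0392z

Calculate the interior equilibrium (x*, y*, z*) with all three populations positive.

From dz/dt = 0: 0.0142y* = 0.0392, so y* = 2.76.
From dx/dt = 0: 0.771(1 - x*/1040) = 0.015·2.76, giving x* = 1040·(1 - 0.0537) = 984.
From dy/dt = 0: 0.00705·984 - 0.0879 = 0.0363z*, so z* = 6.85/0.0363 = 189.

x* ≈ 984, y* ≈ 2.76, z* ≈ 189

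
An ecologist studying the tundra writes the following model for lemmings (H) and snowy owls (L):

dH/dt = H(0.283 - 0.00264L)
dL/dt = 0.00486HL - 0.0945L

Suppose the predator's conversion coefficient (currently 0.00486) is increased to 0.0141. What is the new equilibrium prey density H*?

At the interior fixed point, setting dL/dt = 0 with L > 0 fixes H* = (predator death rate)/(HL coefficient) — independent of the other coefficients.
With the change, H* = 0.0945/0.0141 = 6.7; it falls from 19.4.

H* ≈ 6.7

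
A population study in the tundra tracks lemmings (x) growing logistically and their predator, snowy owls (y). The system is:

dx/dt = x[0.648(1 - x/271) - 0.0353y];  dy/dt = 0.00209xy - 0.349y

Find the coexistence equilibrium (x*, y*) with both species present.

x* ≈ 167, y* ≈ 7.05

From dy/dt = 0 with y > 0: 0.00209x* = 0.349, so x* = 167.
Substitute into dx/dt = 0: 0.648(1 - 167/271) = 0.0353y*.
The bracket is 0.384, giving y* = 0.249/0.0353 = 7.05.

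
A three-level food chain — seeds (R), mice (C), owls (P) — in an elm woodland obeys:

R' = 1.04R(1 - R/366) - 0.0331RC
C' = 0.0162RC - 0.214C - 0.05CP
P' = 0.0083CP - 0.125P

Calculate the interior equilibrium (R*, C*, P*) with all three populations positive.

R* ≈ 191, C* ≈ 15.1, P* ≈ 57.5

From dP/dt = 0: 0.0083C* = 0.125, so C* = 15.1.
From dR/dt = 0: 1.04(1 - R*/366) = 0.0331·15.1, giving R* = 366·(1 - 0.479) = 191.
From dC/dt = 0: 0.0162·191 - 0.214 = 0.05P*, so P* = 2.87/0.05 = 57.5.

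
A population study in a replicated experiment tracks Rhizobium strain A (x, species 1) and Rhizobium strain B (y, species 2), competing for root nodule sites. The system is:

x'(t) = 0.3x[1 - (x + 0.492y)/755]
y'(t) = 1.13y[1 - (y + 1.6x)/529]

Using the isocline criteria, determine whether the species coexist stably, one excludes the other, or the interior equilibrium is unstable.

Compare the nullcline intercepts: K1/α12 = 755/0.492 = 1530 > K2 = 529; K2/α21 = 529/1.6 = 331 < K1 = 755.
Since the inequalities point opposite ways, species 1 can invade but species 2 cannot.

species 1 excludes species 2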